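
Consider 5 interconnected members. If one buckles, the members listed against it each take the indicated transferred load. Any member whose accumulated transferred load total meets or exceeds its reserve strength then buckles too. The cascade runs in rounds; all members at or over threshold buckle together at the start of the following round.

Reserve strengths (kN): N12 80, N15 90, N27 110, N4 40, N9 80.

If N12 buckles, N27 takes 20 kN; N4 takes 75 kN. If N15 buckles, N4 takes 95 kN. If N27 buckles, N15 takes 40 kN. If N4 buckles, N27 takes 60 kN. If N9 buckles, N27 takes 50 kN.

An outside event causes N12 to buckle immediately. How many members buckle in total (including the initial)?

2

Round 1 — N12 buckles (initial).
  N27: +20 → 20 < 110
  N4: +75 → 75 ≥ 40
Round 2 — N4 buckles.
  N27: +60 → 80 < 110
No further bucklings.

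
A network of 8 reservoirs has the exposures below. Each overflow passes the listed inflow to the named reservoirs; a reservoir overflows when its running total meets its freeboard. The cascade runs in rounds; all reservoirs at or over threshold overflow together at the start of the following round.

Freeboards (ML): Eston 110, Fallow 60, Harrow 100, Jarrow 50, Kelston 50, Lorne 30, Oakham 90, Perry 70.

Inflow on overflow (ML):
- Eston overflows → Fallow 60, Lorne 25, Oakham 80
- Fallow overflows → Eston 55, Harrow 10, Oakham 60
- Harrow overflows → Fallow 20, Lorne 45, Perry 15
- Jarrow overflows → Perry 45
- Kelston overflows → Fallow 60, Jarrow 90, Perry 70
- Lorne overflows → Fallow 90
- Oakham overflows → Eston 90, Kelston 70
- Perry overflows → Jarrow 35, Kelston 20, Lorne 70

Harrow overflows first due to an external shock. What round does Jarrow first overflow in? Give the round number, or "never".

never

Round 1 — Harrow overflows (initial).
  Fallow: +20 → 20 < 60
  Lorne: +45 → 45 ≥ 30
  Perry: +15 → 15 < 70
Round 2 — Lorne overflows.
  Fallow: +90 → 110 ≥ 60
Round 3 — Fallow overflows.
  Eston: +55 → 55 < 110
  Oakham: +60 → 60 < 90
No further overflows.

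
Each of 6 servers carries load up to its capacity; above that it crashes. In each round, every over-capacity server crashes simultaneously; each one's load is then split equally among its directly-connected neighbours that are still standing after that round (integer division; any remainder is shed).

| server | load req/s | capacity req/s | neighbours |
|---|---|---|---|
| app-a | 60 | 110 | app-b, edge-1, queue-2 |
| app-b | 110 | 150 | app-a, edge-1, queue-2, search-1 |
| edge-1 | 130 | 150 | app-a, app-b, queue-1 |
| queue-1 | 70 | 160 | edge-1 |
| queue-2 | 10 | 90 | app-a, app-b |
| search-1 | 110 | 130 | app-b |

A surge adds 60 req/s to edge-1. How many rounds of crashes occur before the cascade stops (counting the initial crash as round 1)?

Round 1 — edge-1 at 190 > 150. edge-1 crashes.
  edge-1 sheds 190 req/s to app-a, app-b, queue-1: 63 each (1 lost).
    app-a: 60+63 = 123 > 110
    app-b: 110+63 = 173 > 150
    queue-1: 70+63 = 133 ≤ 160
Round 2 — app-a, app-b crash.
  app-a sheds 123 req/s to queue-2: 123 each.
    queue-2: 10+123 = 133 > 90
  app-b sheds 173 req/s to queue-2, search-1: 86 each (1 lost).
    queue-2: 133+86 = 219 > 90
    search-1: 110+86 = 196 > 130
Round 3 — queue-2, search-1 crash.
  queue-2 sheds 219 req/s: no online neighbours, lost.
  search-1 sheds 196 req/s: no online neighbours, lost.
No further crashes.

3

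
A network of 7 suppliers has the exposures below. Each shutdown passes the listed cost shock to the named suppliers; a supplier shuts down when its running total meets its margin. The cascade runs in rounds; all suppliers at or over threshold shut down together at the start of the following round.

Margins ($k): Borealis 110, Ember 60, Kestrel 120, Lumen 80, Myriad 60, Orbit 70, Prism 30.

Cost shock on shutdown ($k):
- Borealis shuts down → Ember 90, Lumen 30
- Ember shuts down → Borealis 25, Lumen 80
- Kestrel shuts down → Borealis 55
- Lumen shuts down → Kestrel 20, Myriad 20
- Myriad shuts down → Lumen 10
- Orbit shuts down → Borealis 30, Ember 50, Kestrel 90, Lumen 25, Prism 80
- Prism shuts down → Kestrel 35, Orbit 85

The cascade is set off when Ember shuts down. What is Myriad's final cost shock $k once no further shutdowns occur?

Round 1 — Ember shuts down (initial).
  Borealis: +25 → 25 < 110
  Lumen: +80 → 80 ≥ 80
Round 2 — Lumen shuts down.
  Kestrel: +20 → 20 < 120
  Myriad: +20 → 20 < 60
No further shutdowns.

20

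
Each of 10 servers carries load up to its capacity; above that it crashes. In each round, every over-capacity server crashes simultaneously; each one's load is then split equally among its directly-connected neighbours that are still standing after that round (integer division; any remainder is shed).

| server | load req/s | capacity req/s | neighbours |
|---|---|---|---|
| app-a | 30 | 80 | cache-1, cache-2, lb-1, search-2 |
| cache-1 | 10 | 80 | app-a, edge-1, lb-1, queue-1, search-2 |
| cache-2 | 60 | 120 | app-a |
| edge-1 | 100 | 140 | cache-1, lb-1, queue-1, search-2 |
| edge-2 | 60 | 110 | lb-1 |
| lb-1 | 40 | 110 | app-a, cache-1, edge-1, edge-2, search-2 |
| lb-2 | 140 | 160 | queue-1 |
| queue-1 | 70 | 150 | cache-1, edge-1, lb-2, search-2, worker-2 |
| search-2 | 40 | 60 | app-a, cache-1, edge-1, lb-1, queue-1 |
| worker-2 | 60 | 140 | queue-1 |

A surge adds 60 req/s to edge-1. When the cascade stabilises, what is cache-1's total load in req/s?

70

Round 1 — edge-1 at 160 > 140. edge-1 crashes.
  edge-1 sheds 160 req/s to cache-1, lb-1, queue-1, search-2: 40 each.
    cache-1: 10+40 = 50 ≤ 80
    lb-1: 40+40 = 80 ≤ 110
    queue-1: 70+40 = 110 ≤ 150
    search-2: 40+40 = 80 > 60
Round 2 — search-2 crashes.
  search-2 sheds 80 req/s to app-a, cache-1, lb-1, queue-1: 20 each.
    app-a: 30+20 = 50 ≤ 80
    cache-1: 50+20 = 70 ≤ 80
    lb-1: 80+20 = 100 ≤ 110
    queue-1: 110+20 = 130 ≤ 150
No further crashes.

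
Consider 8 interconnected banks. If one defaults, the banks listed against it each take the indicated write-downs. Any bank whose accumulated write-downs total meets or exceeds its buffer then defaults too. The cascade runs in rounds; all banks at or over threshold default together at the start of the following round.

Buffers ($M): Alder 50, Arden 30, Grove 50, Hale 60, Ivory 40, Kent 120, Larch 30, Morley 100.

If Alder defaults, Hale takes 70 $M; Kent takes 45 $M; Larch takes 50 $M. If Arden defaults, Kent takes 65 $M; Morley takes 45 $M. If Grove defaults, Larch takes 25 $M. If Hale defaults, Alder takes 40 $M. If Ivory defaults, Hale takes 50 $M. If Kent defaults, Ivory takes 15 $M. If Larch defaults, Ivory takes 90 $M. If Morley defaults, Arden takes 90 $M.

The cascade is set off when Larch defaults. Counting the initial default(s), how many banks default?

Round 1 — Larch defaults (initial).
  Ivory: +90 → 90 ≥ 40
Round 2 — Ivory defaults.
  Hale: +50 → 50 < 60
No further defaults.

2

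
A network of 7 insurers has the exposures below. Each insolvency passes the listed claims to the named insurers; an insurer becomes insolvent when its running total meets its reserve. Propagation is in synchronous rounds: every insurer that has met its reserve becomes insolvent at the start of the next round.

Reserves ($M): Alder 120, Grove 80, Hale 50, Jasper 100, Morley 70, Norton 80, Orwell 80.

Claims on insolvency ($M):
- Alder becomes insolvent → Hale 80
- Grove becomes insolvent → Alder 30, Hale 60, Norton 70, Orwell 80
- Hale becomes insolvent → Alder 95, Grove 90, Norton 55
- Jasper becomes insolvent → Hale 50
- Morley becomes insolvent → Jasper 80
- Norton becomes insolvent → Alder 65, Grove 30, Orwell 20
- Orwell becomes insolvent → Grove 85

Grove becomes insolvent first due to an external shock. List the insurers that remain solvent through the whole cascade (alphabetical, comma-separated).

Round 1 — Grove becomes insolvent (initial).
  Alder: +30 → 30 < 120
  Hale: +60 → 60 ≥ 50
  Norton: +70 → 70 < 80
  Orwell: +80 → 80 ≥ 80
Round 2 — Hale, Orwell become insolvent.
  Alder: +95 → 125 ≥ 120
  Norton: +55 → 125 ≥ 80
Round 3 — Alder, Norton become insolvent.
No further insolvencies.

Jasper, Morley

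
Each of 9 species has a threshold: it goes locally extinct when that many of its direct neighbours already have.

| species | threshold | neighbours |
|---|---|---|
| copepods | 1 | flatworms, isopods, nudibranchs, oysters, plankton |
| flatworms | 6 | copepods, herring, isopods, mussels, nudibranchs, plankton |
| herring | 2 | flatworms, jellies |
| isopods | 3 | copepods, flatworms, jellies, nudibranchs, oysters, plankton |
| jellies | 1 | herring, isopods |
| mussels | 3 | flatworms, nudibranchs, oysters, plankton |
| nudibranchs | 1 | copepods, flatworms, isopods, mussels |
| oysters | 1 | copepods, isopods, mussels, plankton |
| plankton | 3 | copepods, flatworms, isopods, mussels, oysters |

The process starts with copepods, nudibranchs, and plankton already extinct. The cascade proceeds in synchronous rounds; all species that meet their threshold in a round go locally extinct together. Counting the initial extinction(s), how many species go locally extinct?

7

Round 1 — copepods, nudibranchs, plankton go locally extinct (initial).
Round 2 — checking thresholds:
  flatworms: 3 of 6 neighbours < 6, holds.
  isopods: 3 of 6 neighbours ≥ 3, goes locally extinct.
  mussels: 2 of 4 neighbours < 3, holds.
  oysters: 2 of 4 neighbours ≥ 1, goes locally extinct.
Round 3 — checking thresholds:
  flatworms: 4 of 6 neighbours < 6, holds.
  jellies: 1 of 2 neighbours ≥ 1, goes locally extinct.
  mussels: 3 of 4 neighbours ≥ 3, goes locally extinct.
Round 4 — no new extinctions; cascade stops.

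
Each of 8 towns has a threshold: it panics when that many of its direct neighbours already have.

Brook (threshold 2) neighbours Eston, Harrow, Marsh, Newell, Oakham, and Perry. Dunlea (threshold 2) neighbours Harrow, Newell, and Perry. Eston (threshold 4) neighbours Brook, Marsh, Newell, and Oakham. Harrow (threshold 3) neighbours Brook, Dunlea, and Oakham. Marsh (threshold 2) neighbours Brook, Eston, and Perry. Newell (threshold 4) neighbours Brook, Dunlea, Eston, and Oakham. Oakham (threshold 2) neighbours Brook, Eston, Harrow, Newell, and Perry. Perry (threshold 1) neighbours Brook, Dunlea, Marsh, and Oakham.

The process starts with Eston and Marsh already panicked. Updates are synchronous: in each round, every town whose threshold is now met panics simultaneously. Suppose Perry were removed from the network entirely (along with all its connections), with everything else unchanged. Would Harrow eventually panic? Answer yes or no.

no

With Perry removed:
Round 1 — Eston, Marsh panic (initial).
Round 2 — checking thresholds:
  Brook: 2 of 5 neighbours ≥ 2, panics.
  Newell: 1 of 4 neighbours < 4, not yet.
  Oakham: 1 of 4 neighbours < 2, not yet.
Round 3 — checking thresholds:
  Harrow: 1 of 3 neighbours < 3, not yet.
  Newell: 2 of 4 neighbours < 4, not yet.
  Oakham: 2 of 4 neighbours ≥ 2, panics.
Round 4 — no new panics; cascade stops.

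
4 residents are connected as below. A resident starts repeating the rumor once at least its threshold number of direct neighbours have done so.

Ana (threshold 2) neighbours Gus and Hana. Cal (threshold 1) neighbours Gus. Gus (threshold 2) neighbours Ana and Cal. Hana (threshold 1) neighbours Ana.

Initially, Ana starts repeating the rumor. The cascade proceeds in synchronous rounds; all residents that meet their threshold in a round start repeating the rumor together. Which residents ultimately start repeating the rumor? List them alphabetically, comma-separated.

Round 1 — Ana starts repeating the rumor (initial).
Round 2 — checking thresholds:
  Gus: 1 of 2 neighbours < 2, holds.
  Hana: 1 of 1 neighbours ≥ 1, starts repeating the rumor.
Round 3 — no new spreads; cascade stops.

Ana, Hana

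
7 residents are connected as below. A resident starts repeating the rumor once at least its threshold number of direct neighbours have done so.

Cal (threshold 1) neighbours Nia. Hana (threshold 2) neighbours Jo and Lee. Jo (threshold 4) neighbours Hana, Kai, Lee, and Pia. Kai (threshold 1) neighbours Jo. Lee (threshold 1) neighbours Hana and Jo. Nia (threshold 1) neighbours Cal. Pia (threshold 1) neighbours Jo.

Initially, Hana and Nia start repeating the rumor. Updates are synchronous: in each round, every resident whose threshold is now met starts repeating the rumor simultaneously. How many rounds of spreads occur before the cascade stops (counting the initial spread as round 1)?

Round 1 — Hana, Nia start repeating the rumor (initial).
Round 2 — checking thresholds:
  Cal: 1 of 1 neighbours ≥ 1, starts repeating the rumor.
  Jo: 1 of 4 neighbours < 4, below threshold.
  Lee: 1 of 2 neighbours ≥ 1, starts repeating the rumor.
Round 3 — no new spreads; cascade stops.

2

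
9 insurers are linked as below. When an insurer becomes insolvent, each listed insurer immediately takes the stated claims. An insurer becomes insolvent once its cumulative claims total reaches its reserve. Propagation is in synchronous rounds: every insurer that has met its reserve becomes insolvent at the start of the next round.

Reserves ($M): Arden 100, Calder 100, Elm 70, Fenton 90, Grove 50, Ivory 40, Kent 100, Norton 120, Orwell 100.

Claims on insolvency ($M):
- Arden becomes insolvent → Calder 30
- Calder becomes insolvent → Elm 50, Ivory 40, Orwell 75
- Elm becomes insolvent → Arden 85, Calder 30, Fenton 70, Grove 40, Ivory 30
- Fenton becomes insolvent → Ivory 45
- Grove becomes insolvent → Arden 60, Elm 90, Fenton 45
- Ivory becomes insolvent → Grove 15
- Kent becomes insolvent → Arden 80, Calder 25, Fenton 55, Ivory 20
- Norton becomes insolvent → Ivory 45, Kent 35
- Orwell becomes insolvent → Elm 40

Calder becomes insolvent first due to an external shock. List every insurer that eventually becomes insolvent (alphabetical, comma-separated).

Calder, Ivory

Round 1 — Calder becomes insolvent (initial).
  Elm: +50 → 50 < 70
  Ivory: +40 → 40 ≥ 40
  Orwell: +75 → 75 < 100
Round 2 — Ivory becomes insolvent.
  Grove: +15 → 15 < 50
No further insolvencies.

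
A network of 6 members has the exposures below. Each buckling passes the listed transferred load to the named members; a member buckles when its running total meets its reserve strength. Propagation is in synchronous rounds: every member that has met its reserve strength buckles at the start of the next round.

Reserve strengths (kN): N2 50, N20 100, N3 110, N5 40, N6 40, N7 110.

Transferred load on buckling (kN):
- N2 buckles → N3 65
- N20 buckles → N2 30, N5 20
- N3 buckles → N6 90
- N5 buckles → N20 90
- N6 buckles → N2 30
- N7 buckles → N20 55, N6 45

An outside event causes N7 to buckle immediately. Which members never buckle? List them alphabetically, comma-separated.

Round 1 — N7 buckles (initial).
  N20: +55 → 55 < 100
  N6: +45 → 45 ≥ 40
Round 2 — N6 buckles.
  N2: +30 → 30 < 50
No further bucklings.

N2, N20, N3, N5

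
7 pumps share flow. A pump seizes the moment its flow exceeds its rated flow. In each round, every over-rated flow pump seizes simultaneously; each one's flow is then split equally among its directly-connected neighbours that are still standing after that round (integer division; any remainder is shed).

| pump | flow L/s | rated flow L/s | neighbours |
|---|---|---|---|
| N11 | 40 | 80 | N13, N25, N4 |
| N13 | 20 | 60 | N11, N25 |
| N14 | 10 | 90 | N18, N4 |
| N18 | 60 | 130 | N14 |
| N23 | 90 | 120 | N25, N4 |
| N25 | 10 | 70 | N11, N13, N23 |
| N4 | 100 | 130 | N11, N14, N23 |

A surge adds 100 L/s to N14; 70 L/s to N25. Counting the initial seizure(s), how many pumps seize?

Round 1 — N14 at 110 > 90; N25 at 80 > 70. N14, N25 seize.
  N14 sheds 110 L/s to N18, N4: 55 each.
    N18: 60+55 = 115 ≤ 130
    N4: 100+55 = 155 > 130
  N25 sheds 80 L/s to N11, N13, N23: 26 each (2 lost).
    N11: 40+26 = 66 ≤ 80
    N13: 20+26 = 46 ≤ 60
    N23: 90+26 = 116 ≤ 120
Round 2 — N4 seizes.
  N4 sheds 155 L/s to N11, N23: 77 each (1 lost).
    N11: 66+77 = 143 > 80
    N23: 116+77 = 193 > 120
Round 3 — N11, N23 seize.
  N11 sheds 143 L/s to N13: 143 each.
    N13: 46+143 = 189 > 60
  N23 sheds 193 L/s: no online neighbours, lost.
Round 4 — N13 seizes.
  N13 sheds 189 L/s: no online neighbours, lost.
No further seizures.

6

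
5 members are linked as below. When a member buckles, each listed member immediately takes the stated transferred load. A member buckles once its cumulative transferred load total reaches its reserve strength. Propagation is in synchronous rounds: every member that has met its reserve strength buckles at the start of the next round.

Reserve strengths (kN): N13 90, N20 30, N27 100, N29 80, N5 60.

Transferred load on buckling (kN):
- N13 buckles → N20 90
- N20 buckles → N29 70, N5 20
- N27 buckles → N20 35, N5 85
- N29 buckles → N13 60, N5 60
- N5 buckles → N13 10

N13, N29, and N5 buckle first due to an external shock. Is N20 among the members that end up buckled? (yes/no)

yes

Round 1 — N13, N29, N5 buckle (initial).
  N20: +90 → 90 ≥ 30
Round 2 — N20 buckles.
No further bucklings.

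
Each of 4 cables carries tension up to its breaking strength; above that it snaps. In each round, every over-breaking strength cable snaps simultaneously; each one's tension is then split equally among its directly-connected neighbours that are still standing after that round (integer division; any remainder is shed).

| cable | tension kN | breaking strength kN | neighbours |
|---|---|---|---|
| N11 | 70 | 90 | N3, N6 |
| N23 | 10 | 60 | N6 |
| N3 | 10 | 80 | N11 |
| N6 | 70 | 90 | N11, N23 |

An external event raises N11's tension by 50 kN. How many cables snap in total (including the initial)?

3

Round 1 — N11 at 120 > 90. N11 snaps.
  N11 sheds 120 kN to N3, N6: 60 each.
    N3: 10+60 = 70 ≤ 80
    N6: 70+60 = 130 > 90
Round 2 — N6 snaps.
  N6 sheds 130 kN to N23: 130 each.
    N23: 10+130 = 140 > 60
Round 3 — N23 snaps.
  N23 sheds 140 kN: no online neighbours, lost.
No further breaks.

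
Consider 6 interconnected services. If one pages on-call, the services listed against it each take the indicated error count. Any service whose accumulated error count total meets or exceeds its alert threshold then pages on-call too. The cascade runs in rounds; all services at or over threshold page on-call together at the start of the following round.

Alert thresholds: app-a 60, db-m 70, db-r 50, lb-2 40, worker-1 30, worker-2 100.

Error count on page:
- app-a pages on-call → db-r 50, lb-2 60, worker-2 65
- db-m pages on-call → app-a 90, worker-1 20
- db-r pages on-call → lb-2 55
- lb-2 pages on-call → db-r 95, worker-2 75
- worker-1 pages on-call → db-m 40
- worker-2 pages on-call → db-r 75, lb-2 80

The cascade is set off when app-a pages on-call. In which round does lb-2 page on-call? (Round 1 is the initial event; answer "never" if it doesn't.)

2

Round 1 — app-a pages on-call (initial).
  db-r: +50 → 50 ≥ 50
  lb-2: +60 → 60 ≥ 40
  worker-2: +65 → 65 < 100
Round 2 — db-r, lb-2 page on-call.
  worker-2: +75 → 140 ≥ 100
Round 3 — worker-2 pages on-call.
No further pages.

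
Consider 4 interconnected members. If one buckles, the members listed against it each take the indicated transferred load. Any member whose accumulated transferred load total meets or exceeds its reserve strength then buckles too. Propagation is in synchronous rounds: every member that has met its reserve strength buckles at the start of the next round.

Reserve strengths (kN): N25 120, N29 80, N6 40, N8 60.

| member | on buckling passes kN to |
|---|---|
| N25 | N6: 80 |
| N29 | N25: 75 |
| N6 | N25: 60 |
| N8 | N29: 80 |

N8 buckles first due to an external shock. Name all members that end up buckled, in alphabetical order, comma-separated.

Round 1 — N8 buckles (initial).
  N29: +80 → 80 ≥ 80
Round 2 — N29 buckles.
  N25: +75 → 75 < 120
No further bucklings.

N29, N8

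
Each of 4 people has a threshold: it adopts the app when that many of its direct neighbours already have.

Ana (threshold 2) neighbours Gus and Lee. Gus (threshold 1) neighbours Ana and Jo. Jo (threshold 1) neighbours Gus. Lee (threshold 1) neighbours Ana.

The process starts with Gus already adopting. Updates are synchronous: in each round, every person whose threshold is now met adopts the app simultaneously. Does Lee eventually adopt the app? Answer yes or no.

Round 1 — Gus adopts the app (initial).
Round 2 — checking thresholds:
  Ana: 1 of 2 neighbours < 2, not yet.
  Jo: 1 of 1 neighbours ≥ 1, adopts the app.
Round 3 — no new adoptions; cascade stops.

no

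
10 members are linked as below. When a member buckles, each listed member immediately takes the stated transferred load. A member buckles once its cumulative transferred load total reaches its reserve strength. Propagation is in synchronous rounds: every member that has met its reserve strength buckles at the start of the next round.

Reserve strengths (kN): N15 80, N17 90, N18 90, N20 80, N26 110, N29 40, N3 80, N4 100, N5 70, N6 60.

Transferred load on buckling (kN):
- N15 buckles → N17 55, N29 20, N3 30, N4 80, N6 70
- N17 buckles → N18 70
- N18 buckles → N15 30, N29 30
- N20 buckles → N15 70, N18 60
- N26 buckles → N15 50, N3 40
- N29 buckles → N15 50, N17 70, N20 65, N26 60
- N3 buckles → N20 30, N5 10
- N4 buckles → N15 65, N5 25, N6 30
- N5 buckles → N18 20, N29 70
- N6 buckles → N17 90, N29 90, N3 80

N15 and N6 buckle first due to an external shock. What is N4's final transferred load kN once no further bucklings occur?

80

Round 1 — N15, N6 buckle (initial).
  N17: +55+90 → 145 ≥ 90
  N29: +20+90 → 110 ≥ 40
  N3: +30+80 → 110 ≥ 80
  N4: +80 → 80 < 100
Round 2 — N17, N29, N3 buckle.
  N18: +70 → 70 < 90
  N20: +65+30 → 95 ≥ 80
  N26: +60 → 60 < 110
  N5: +10 → 10 < 70
Round 3 — N20 buckles.
  N18: +60 → 130 ≥ 90
Round 4 — N18 buckles.
No further bucklings.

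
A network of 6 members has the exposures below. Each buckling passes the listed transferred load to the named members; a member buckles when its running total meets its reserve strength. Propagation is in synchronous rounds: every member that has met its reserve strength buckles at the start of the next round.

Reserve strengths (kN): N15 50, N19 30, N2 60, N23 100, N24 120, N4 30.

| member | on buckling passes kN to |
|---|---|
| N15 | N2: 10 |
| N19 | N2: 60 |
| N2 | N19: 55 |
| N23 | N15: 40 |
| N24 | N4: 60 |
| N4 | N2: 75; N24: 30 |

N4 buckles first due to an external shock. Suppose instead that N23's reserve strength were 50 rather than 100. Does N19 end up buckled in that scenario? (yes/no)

yes

With N23's reserve strength at 50:
Round 1 — N4 buckles (initial).
  N2: +75 → 75 ≥ 60
  N24: +30 → 30 < 120
Round 2 — N2 buckles.
  N19: +55 → 55 ≥ 30
Round 3 — N19 buckles.
No further bucklings.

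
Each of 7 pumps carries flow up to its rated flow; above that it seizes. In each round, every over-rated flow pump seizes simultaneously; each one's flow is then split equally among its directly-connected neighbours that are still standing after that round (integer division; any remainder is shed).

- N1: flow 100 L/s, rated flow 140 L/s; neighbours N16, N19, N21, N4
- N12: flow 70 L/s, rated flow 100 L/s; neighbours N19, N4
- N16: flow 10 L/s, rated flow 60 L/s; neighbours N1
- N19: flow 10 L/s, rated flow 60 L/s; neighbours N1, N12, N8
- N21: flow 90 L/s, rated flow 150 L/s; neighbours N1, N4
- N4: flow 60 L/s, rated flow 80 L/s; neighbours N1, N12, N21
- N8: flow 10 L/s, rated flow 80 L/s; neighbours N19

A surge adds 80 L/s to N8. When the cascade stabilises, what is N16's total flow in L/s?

60

Round 1 — N8 at 90 > 80. N8 seizes.
  N8 sheds 90 L/s to N19: 90 each.
    N19: 10+90 = 100 > 60
Round 2 — N19 seizes.
  N19 sheds 100 L/s to N1, N12: 50 each.
    N1: 100+50 = 150 > 140
    N12: 70+50 = 120 > 100
Round 3 — N1, N12 seize.
  N1 sheds 150 L/s to N16, N21, N4: 50 each.
    N16: 10+50 = 60 ≤ 60
    N21: 90+50 = 140 ≤ 150
    N4: 60+50 = 110 > 80
  N12 sheds 120 L/s to N4: 120 each.
    N4: 110+120 = 230 > 80
Round 4 — N4 seizes.
  N4 sheds 230 L/s to N21: 230 each.
    N21: 140+230 = 370 > 150
Round 5 — N21 seizes.
  N21 sheds 370 L/s: no online neighbours, lost.
No further seizures.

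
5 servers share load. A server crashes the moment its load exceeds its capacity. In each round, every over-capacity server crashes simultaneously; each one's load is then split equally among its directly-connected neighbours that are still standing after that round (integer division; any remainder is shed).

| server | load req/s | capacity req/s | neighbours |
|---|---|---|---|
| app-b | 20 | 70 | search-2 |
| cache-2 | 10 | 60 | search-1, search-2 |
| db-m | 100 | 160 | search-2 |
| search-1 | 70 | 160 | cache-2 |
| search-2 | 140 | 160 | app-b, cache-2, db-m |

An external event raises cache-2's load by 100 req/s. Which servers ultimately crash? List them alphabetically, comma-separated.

Round 1 — cache-2 at 110 > 60. cache-2 crashes.
  cache-2 sheds 110 req/s to search-1, search-2: 55 each.
    search-1: 70+55 = 125 ≤ 160
    search-2: 140+55 = 195 > 160
Round 2 — search-2 crashes.
  search-2 sheds 195 req/s to app-b, db-m: 97 each (1 lost).
    app-b: 20+97 = 117 > 70
    db-m: 100+97 = 197 > 160
Round 3 — app-b, db-m crash.
  app-b sheds 117 req/s: no online neighbours, lost.
  db-m sheds 197 req/s: no online neighbours, lost.
No further crashes.

app-b, cache-2, db-m, search-2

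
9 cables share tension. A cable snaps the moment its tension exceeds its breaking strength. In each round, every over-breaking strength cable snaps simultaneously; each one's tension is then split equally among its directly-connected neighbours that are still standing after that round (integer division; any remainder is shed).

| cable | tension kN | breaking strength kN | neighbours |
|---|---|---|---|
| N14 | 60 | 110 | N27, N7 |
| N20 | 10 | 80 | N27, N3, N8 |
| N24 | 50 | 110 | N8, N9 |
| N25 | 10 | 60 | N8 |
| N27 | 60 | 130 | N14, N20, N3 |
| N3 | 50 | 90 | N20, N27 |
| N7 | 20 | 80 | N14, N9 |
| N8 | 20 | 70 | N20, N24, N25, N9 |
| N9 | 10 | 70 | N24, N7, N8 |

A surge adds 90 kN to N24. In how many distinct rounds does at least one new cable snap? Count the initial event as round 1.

Round 1 — N24 at 140 > 110. N24 snaps.
  N24 sheds 140 kN to N8, N9: 70 each.
    N8: 20+70 = 90 > 70
    N9: 10+70 = 80 > 70
Round 2 — N8, N9 snap.
  N8 sheds 90 kN to N20, N25: 45 each.
    N20: 10+45 = 55 ≤ 80
    N25: 10+45 = 55 ≤ 60
  N9 sheds 80 kN to N7: 80 each.
    N7: 20+80 = 100 > 80
Round 3 — N7 snaps.
  N7 sheds 100 kN to N14: 100 each.
    N14: 60+100 = 160 > 110
Round 4 — N14 snaps.
  N14 sheds 160 kN to N27: 160 each.
    N27: 60+160 = 220 > 130
Round 5 — N27 snaps.
  N27 sheds 220 kN to N20, N3: 110 each.
    N20: 55+110 = 165 > 80
    N3: 50+110 = 160 > 90
Round 6 — N20, N3 snap.
  N20 sheds 165 kN: no online neighbours, lost.
  N3 sheds 160 kN: no online neighbours, lost.
No further breaks.

6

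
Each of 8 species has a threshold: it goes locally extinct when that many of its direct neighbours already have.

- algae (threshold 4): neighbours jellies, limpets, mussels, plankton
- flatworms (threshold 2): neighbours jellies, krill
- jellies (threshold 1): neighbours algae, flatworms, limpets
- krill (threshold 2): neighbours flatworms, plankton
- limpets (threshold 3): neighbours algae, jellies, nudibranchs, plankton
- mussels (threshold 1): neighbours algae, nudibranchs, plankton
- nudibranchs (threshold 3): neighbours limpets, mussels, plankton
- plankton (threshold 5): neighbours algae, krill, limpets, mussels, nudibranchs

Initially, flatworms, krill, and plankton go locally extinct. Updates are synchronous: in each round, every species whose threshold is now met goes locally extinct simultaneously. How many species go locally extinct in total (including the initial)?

5

Round 1 — flatworms, krill, plankton go locally extinct (initial).
Round 2 — checking thresholds:
  algae: 1 of 4 neighbours < 4, not yet.
  jellies: 1 of 3 neighbours ≥ 1, goes locally extinct.
  limpets: 1 of 4 neighbours < 3, not yet.
  mussels: 1 of 3 neighbours ≥ 1, goes locally extinct.
  nudibranchs: 1 of 3 neighbours < 3, not yet.
Round 3 — no new extinctions; cascade stops.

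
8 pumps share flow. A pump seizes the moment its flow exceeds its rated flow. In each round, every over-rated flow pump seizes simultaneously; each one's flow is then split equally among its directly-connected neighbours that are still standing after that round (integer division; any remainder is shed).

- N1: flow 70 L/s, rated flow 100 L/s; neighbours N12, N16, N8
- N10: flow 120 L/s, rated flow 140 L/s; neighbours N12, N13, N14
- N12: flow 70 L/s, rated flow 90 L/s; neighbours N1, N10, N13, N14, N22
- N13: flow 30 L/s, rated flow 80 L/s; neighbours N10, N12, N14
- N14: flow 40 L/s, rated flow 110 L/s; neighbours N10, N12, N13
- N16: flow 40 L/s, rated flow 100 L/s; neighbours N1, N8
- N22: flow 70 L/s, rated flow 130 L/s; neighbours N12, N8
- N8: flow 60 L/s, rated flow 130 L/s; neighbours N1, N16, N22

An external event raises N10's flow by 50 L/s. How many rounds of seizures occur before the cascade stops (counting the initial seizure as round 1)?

3

Round 1 — N10 at 170 > 140. N10 seizes.
  N10 sheds 170 L/s to N12, N13, N14: 56 each (2 lost).
    N12: 70+56 = 126 > 90
    N13: 30+56 = 86 > 80
    N14: 40+56 = 96 ≤ 110
Round 2 — N12, N13 seize.
  N12 sheds 126 L/s to N1, N14, N22: 42 each.
    N1: 70+42 = 112 > 100
    N14: 96+42 = 138 > 110
    N22: 70+42 = 112 ≤ 130
  N13 sheds 86 L/s to N14: 86 each.
    N14: 138+86 = 224 > 110
Round 3 — N1, N14 seize.
  N1 sheds 112 L/s to N16, N8: 56 each.
    N16: 40+56 = 96 ≤ 100
    N8: 60+56 = 116 ≤ 130
  N14 sheds 224 L/s: no online neighbours, lost.
No further seizures.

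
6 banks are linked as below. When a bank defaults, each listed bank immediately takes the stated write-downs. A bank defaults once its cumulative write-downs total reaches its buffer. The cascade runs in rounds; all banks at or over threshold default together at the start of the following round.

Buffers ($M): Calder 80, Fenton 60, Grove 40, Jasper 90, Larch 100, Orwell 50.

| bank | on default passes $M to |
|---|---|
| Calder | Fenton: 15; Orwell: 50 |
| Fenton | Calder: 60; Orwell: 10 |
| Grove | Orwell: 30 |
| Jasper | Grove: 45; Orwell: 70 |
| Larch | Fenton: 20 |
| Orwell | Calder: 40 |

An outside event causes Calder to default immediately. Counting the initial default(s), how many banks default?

2

Round 1 — Calder defaults (initial).
  Fenton: +15 → 15 < 60
  Orwell: +50 → 50 ≥ 50
Round 2 — Orwell defaults.
No further defaults.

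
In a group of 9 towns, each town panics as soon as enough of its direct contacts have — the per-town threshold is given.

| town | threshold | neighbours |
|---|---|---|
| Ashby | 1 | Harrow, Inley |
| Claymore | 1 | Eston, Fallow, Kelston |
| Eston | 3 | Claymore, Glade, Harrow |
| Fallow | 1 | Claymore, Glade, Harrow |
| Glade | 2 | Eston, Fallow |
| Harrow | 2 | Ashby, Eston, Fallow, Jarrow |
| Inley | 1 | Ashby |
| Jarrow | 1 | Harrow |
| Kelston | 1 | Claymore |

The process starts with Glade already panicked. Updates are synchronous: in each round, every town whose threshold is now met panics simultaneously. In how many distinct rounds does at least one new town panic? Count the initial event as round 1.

4

Round 1 — Glade panics (initial).
Round 2 — checking thresholds:
  Eston: 1 of 3 neighbours < 3, not yet.
  Fallow: 1 of 3 neighbours ≥ 1, panics.
Round 3 — checking thresholds:
  Claymore: 1 of 3 neighbours ≥ 1, panics.
  Eston: 1 of 3 neighbours < 3, not yet.
  Harrow: 1 of 4 neighbours < 2, not yet.
Round 4 — checking thresholds:
  Eston: 2 of 3 neighbours < 3, not yet.
  Harrow: 1 of 4 neighbours < 2, not yet.
  Kelston: 1 of 1 neighbours ≥ 1, panics.
Round 5 — no new panics; cascade stops.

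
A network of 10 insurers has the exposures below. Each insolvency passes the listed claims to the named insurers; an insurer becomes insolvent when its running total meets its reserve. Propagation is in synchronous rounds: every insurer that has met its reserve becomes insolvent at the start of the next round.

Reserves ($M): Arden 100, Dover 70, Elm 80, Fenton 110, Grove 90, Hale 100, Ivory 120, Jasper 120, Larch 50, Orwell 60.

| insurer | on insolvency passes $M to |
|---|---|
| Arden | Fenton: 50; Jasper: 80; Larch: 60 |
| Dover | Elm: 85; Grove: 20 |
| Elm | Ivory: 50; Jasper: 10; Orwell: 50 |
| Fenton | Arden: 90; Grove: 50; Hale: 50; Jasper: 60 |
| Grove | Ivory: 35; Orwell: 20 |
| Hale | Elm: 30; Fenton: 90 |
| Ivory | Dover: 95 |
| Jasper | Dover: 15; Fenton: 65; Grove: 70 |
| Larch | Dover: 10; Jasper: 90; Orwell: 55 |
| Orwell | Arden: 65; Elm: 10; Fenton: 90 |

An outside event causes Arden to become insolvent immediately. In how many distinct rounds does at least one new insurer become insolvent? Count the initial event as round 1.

Round 1 — Arden becomes insolvent (initial).
  Fenton: +50 → 50 < 110
  Jasper: +80 → 80 < 120
  Larch: +60 → 60 ≥ 50
Round 2 — Larch becomes insolvent.
  Dover: +10 → 10 < 70
  Jasper: +90 → 170 ≥ 120
  Orwell: +55 → 55 < 60
Round 3 — Jasper becomes insolvent.
  Dover: +15 → 25 < 70
  Fenton: +65 → 115 ≥ 110
  Grove: +70 → 70 < 90
Round 4 — Fenton becomes insolvent.
  Grove: +50 → 120 ≥ 90
  Hale: +50 → 50 < 100
Round 5 — Grove becomes insolvent.
  Ivory: +35 → 35 < 120
  Orwell: +20 → 75 ≥ 60
Round 6 — Orwell becomes insolvent.
  Elm: +10 → 10 < 80
No further insolvencies.

6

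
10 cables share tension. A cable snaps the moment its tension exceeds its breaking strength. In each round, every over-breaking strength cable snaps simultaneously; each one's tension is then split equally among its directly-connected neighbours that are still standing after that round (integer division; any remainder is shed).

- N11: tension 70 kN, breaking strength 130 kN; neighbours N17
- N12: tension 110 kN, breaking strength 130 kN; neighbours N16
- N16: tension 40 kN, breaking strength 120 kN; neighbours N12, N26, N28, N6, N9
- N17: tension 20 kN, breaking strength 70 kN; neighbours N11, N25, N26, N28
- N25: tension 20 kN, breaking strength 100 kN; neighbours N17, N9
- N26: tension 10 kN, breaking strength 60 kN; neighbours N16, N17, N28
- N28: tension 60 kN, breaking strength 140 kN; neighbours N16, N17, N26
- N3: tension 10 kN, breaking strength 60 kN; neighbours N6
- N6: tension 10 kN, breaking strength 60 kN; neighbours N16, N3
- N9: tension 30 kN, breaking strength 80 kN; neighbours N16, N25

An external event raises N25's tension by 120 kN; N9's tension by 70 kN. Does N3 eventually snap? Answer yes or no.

no

Round 1 — N25 at 140 > 100; N9 at 100 > 80. N25, N9 snap.
  N25 sheds 140 kN to N17: 140 each.
    N17: 20+140 = 160 > 70
  N9 sheds 100 kN to N16: 100 each.
    N16: 40+100 = 140 > 120
Round 2 — N16, N17 snap.
  N16 sheds 140 kN to N12, N26, N28, N6: 35 each.
    N12: 110+35 = 145 > 130
    N26: 10+35 = 45 ≤ 60
    N28: 60+35 = 95 ≤ 140
    N6: 10+35 = 45 ≤ 60
  N17 sheds 160 kN to N11, N26, N28: 53 each (1 lost).
    N11: 70+53 = 123 ≤ 130
    N26: 45+53 = 98 > 60
    N28: 95+53 = 148 > 140
Round 3 — N12, N26, N28 snap.
  N12 sheds 145 kN: no online neighbours, lost.
  N26 sheds 98 kN: no online neighbours, lost.
  N28 sheds 148 kN: no online neighbours, lost.
No further breaks.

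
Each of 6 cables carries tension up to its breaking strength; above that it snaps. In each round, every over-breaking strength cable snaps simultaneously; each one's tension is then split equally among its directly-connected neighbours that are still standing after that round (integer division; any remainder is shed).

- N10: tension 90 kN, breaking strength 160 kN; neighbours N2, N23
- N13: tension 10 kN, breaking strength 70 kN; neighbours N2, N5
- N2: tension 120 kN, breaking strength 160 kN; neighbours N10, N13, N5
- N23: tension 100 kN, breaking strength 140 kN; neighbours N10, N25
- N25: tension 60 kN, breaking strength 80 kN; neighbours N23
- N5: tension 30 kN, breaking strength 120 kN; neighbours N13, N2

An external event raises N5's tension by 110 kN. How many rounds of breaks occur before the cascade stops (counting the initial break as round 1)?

Round 1 — N5 at 140 > 120. N5 snaps.
  N5 sheds 140 kN to N13, N2: 70 each.
    N13: 10+70 = 80 > 70
    N2: 120+70 = 190 > 160
Round 2 — N13, N2 snap.
  N13 sheds 80 kN: no online neighbours, lost.
  N2 sheds 190 kN to N10: 190 each.
    N10: 90+190 = 280 > 160
Round 3 — N10 snaps.
  N10 sheds 280 kN to N23: 280 each.
    N23: 100+280 = 380 > 140
Round 4 — N23 snaps.
  N23 sheds 380 kN to N25: 380 each.
    N25: 60+380 = 440 > 80
Round 5 — N25 snaps.
  N25 sheds 440 kN: no online neighbours, lost.
No further breaks.

5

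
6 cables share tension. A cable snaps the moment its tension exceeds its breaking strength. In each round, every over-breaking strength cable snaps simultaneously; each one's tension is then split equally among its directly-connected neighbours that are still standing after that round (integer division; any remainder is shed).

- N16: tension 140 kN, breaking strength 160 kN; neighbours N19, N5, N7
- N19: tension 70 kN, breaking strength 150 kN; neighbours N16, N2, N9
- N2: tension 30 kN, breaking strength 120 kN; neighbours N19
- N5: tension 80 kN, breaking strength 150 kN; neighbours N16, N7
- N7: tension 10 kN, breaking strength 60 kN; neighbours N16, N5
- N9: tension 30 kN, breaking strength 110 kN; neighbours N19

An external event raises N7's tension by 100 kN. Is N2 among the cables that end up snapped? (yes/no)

Round 1 — N7 at 110 > 60. N7 snaps.
  N7 sheds 110 kN to N16, N5: 55 each.
    N16: 140+55 = 195 > 160
    N5: 80+55 = 135 ≤ 150
Round 2 — N16 snaps.
  N16 sheds 195 kN to N19, N5: 97 each (1 lost).
    N19: 70+97 = 167 > 150
    N5: 135+97 = 232 > 150
Round 3 — N19, N5 snap.
  N19 sheds 167 kN to N2, N9: 83 each (1 lost).
    N2: 30+83 = 113 ≤ 120
    N9: 30+83 = 113 > 110
  N5 sheds 232 kN: no online neighbours, lost.
Round 4 — N9 snaps.
  N9 sheds 113 kN: no online neighbours, lost.
No further breaks.

no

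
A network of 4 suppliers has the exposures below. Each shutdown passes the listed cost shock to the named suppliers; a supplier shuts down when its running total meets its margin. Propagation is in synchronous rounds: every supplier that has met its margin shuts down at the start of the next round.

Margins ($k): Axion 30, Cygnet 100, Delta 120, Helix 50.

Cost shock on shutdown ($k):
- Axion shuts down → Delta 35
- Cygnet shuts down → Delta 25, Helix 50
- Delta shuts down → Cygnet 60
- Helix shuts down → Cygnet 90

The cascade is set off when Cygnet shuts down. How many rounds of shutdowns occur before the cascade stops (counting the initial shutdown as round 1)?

Round 1 — Cygnet shuts down (initial).
  Delta: +25 → 25 < 120
  Helix: +50 → 50 ≥ 50
Round 2 — Helix shuts down.
No further shutdowns.

2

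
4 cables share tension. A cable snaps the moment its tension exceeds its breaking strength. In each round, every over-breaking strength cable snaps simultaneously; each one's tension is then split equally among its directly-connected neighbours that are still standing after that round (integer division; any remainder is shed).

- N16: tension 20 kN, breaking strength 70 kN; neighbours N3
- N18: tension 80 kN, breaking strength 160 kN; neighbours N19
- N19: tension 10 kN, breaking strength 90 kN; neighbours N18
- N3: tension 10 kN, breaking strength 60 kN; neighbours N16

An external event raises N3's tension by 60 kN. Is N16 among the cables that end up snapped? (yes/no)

Round 1 — N3 at 70 > 60. N3 snaps.
  N3 sheds 70 kN to N16: 70 each.
    N16: 20+70 = 90 > 70
Round 2 — N16 snaps.
  N16 sheds 90 kN: no online neighbours, lost.
No further breaks.

yes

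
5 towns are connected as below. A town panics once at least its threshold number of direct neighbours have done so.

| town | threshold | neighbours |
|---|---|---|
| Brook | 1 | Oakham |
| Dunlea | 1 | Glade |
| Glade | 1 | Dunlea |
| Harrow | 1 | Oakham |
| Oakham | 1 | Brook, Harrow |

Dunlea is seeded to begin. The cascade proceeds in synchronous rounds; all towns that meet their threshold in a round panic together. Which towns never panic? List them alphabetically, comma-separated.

Brook, Harrow, Oakham

Round 1 — Dunlea panics (initial).
Round 2 — checking thresholds:
  Glade: 1 of 1 neighbours ≥ 1, panics.
Round 3 — no new panics; cascade stops.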